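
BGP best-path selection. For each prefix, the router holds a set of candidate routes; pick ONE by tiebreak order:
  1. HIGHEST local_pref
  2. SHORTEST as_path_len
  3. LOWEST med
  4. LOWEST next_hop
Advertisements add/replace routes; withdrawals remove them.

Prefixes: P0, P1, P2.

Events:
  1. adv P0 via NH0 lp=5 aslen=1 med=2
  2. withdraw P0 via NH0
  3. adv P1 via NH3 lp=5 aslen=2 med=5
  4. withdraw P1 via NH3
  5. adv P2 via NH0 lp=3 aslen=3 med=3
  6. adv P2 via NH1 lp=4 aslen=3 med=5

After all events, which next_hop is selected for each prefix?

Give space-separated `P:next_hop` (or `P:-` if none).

Answer: P0:- P1:- P2:NH1

Derivation:
Op 1: best P0=NH0 P1=- P2=-
Op 2: best P0=- P1=- P2=-
Op 3: best P0=- P1=NH3 P2=-
Op 4: best P0=- P1=- P2=-
Op 5: best P0=- P1=- P2=NH0
Op 6: best P0=- P1=- P2=NH1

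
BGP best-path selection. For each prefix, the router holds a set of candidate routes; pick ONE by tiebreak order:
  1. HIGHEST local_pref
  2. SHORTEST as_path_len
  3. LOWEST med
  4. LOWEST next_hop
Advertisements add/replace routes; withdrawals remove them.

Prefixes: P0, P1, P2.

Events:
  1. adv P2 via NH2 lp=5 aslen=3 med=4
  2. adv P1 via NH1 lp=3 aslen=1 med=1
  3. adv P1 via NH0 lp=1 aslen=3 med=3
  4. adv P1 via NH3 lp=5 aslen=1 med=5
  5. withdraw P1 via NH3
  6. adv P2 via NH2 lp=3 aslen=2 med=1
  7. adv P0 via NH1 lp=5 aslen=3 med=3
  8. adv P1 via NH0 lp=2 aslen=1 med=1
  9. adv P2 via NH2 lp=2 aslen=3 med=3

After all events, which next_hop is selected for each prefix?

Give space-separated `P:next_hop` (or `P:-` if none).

Answer: P0:NH1 P1:NH1 P2:NH2

Derivation:
Op 1: best P0=- P1=- P2=NH2
Op 2: best P0=- P1=NH1 P2=NH2
Op 3: best P0=- P1=NH1 P2=NH2
Op 4: best P0=- P1=NH3 P2=NH2
Op 5: best P0=- P1=NH1 P2=NH2
Op 6: best P0=- P1=NH1 P2=NH2
Op 7: best P0=NH1 P1=NH1 P2=NH2
Op 8: best P0=NH1 P1=NH1 P2=NH2
Op 9: best P0=NH1 P1=NH1 P2=NH2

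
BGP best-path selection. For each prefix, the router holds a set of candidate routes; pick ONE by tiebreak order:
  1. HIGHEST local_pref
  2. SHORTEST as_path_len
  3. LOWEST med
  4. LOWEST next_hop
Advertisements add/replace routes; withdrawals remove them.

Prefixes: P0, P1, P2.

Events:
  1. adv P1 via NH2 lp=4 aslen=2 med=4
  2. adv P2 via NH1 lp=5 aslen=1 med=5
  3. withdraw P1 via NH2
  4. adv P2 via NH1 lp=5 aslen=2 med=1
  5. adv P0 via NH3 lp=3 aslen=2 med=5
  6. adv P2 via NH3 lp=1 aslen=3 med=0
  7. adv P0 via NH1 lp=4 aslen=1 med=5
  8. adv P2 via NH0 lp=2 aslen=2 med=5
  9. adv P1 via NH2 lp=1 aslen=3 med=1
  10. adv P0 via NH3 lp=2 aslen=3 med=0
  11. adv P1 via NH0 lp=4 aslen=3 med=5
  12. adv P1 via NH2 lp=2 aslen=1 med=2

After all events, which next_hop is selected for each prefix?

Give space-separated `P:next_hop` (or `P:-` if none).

Answer: P0:NH1 P1:NH0 P2:NH1

Derivation:
Op 1: best P0=- P1=NH2 P2=-
Op 2: best P0=- P1=NH2 P2=NH1
Op 3: best P0=- P1=- P2=NH1
Op 4: best P0=- P1=- P2=NH1
Op 5: best P0=NH3 P1=- P2=NH1
Op 6: best P0=NH3 P1=- P2=NH1
Op 7: best P0=NH1 P1=- P2=NH1
Op 8: best P0=NH1 P1=- P2=NH1
Op 9: best P0=NH1 P1=NH2 P2=NH1
Op 10: best P0=NH1 P1=NH2 P2=NH1
Op 11: best P0=NH1 P1=NH0 P2=NH1
Op 12: best P0=NH1 P1=NH0 P2=NH1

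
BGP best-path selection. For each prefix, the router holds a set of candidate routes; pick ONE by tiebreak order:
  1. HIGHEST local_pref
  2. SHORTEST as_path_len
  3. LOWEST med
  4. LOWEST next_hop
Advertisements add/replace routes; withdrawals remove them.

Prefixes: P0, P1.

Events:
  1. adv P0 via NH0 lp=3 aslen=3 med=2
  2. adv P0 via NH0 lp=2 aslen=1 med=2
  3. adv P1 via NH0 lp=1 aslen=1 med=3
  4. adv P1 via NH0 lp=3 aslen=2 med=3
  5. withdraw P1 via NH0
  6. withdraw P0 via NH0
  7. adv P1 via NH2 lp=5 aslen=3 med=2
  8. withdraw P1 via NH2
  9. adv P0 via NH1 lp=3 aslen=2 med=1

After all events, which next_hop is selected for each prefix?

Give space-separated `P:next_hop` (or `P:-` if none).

Answer: P0:NH1 P1:-

Derivation:
Op 1: best P0=NH0 P1=-
Op 2: best P0=NH0 P1=-
Op 3: best P0=NH0 P1=NH0
Op 4: best P0=NH0 P1=NH0
Op 5: best P0=NH0 P1=-
Op 6: best P0=- P1=-
Op 7: best P0=- P1=NH2
Op 8: best P0=- P1=-
Op 9: best P0=NH1 P1=-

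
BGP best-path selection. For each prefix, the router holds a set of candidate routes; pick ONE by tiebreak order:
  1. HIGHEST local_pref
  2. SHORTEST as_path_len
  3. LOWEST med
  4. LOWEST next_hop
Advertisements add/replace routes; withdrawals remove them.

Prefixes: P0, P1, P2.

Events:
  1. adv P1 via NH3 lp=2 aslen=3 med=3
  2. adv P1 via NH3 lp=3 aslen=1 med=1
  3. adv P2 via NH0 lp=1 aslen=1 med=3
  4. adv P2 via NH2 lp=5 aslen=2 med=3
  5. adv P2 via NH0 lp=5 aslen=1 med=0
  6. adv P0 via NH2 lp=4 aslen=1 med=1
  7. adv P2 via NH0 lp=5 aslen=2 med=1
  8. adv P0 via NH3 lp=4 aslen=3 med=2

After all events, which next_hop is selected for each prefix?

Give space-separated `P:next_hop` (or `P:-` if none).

Op 1: best P0=- P1=NH3 P2=-
Op 2: best P0=- P1=NH3 P2=-
Op 3: best P0=- P1=NH3 P2=NH0
Op 4: best P0=- P1=NH3 P2=NH2
Op 5: best P0=- P1=NH3 P2=NH0
Op 6: best P0=NH2 P1=NH3 P2=NH0
Op 7: best P0=NH2 P1=NH3 P2=NH0
Op 8: best P0=NH2 P1=NH3 P2=NH0

Answer: P0:NH2 P1:NH3 P2:NH0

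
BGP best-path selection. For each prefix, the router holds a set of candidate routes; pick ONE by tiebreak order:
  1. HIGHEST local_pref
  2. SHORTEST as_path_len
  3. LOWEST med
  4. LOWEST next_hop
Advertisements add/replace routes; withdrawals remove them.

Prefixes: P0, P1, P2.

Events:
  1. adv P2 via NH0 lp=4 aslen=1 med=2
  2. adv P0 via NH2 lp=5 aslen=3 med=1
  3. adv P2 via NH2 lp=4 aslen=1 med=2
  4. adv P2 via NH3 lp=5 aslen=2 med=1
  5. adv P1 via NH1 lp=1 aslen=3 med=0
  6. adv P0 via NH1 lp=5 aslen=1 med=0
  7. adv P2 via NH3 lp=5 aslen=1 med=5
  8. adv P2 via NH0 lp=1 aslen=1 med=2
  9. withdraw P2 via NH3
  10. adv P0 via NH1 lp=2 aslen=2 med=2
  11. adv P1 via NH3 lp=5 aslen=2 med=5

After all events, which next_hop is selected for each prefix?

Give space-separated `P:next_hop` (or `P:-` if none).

Answer: P0:NH2 P1:NH3 P2:NH2

Derivation:
Op 1: best P0=- P1=- P2=NH0
Op 2: best P0=NH2 P1=- P2=NH0
Op 3: best P0=NH2 P1=- P2=NH0
Op 4: best P0=NH2 P1=- P2=NH3
Op 5: best P0=NH2 P1=NH1 P2=NH3
Op 6: best P0=NH1 P1=NH1 P2=NH3
Op 7: best P0=NH1 P1=NH1 P2=NH3
Op 8: best P0=NH1 P1=NH1 P2=NH3
Op 9: best P0=NH1 P1=NH1 P2=NH2
Op 10: best P0=NH2 P1=NH1 P2=NH2
Op 11: best P0=NH2 P1=NH3 P2=NH2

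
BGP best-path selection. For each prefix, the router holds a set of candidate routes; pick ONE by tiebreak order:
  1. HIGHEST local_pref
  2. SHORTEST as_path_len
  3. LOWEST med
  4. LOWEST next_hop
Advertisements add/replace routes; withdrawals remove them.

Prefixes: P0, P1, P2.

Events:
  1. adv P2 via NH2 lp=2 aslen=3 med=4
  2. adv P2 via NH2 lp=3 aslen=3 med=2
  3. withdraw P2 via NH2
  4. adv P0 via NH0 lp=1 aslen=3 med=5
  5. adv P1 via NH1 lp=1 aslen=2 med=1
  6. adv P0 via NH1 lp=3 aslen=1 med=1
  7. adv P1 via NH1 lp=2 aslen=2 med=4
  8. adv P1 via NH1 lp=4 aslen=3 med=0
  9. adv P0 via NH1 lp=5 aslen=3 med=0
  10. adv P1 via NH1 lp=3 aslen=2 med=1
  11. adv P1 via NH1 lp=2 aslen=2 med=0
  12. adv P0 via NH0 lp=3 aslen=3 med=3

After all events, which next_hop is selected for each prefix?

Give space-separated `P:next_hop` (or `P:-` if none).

Op 1: best P0=- P1=- P2=NH2
Op 2: best P0=- P1=- P2=NH2
Op 3: best P0=- P1=- P2=-
Op 4: best P0=NH0 P1=- P2=-
Op 5: best P0=NH0 P1=NH1 P2=-
Op 6: best P0=NH1 P1=NH1 P2=-
Op 7: best P0=NH1 P1=NH1 P2=-
Op 8: best P0=NH1 P1=NH1 P2=-
Op 9: best P0=NH1 P1=NH1 P2=-
Op 10: best P0=NH1 P1=NH1 P2=-
Op 11: best P0=NH1 P1=NH1 P2=-
Op 12: best P0=NH1 P1=NH1 P2=-

Answer: P0:NH1 P1:NH1 P2:-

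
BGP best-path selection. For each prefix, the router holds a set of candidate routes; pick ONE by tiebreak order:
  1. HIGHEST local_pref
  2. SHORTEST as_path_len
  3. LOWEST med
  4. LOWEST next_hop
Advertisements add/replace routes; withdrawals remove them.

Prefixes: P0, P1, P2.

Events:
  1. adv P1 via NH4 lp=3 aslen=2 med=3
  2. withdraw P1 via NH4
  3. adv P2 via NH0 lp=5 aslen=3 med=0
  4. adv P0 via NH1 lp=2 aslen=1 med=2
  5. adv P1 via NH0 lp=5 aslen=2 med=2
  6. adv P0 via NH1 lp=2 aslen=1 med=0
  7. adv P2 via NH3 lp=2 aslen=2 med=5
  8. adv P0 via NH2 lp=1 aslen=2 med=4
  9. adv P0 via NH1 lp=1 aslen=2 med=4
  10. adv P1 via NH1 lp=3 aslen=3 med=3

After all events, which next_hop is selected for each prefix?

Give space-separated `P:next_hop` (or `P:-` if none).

Op 1: best P0=- P1=NH4 P2=-
Op 2: best P0=- P1=- P2=-
Op 3: best P0=- P1=- P2=NH0
Op 4: best P0=NH1 P1=- P2=NH0
Op 5: best P0=NH1 P1=NH0 P2=NH0
Op 6: best P0=NH1 P1=NH0 P2=NH0
Op 7: best P0=NH1 P1=NH0 P2=NH0
Op 8: best P0=NH1 P1=NH0 P2=NH0
Op 9: best P0=NH1 P1=NH0 P2=NH0
Op 10: best P0=NH1 P1=NH0 P2=NH0

Answer: P0:NH1 P1:NH0 P2:NH0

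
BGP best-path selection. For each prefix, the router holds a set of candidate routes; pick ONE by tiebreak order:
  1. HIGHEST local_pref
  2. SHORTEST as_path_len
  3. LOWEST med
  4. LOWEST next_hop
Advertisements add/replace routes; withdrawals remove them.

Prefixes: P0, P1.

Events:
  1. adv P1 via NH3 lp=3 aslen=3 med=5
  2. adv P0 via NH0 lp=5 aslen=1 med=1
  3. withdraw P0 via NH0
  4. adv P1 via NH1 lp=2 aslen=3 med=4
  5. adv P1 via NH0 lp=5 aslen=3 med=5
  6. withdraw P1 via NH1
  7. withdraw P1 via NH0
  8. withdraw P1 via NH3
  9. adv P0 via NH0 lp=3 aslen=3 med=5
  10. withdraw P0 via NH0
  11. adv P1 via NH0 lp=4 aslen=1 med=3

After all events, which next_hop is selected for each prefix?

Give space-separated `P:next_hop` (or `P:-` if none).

Op 1: best P0=- P1=NH3
Op 2: best P0=NH0 P1=NH3
Op 3: best P0=- P1=NH3
Op 4: best P0=- P1=NH3
Op 5: best P0=- P1=NH0
Op 6: best P0=- P1=NH0
Op 7: best P0=- P1=NH3
Op 8: best P0=- P1=-
Op 9: best P0=NH0 P1=-
Op 10: best P0=- P1=-
Op 11: best P0=- P1=NH0

Answer: P0:- P1:NH0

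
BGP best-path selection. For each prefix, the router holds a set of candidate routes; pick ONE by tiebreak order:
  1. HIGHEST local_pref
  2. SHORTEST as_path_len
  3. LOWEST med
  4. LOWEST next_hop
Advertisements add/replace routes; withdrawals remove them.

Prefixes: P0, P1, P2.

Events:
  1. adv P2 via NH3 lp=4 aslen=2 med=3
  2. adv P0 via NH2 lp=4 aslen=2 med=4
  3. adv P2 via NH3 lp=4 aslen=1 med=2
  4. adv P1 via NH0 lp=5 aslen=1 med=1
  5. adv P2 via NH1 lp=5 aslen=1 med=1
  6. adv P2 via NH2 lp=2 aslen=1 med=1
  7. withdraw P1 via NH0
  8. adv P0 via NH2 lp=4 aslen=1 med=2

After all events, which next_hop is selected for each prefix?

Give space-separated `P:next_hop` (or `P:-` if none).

Answer: P0:NH2 P1:- P2:NH1

Derivation:
Op 1: best P0=- P1=- P2=NH3
Op 2: best P0=NH2 P1=- P2=NH3
Op 3: best P0=NH2 P1=- P2=NH3
Op 4: best P0=NH2 P1=NH0 P2=NH3
Op 5: best P0=NH2 P1=NH0 P2=NH1
Op 6: best P0=NH2 P1=NH0 P2=NH1
Op 7: best P0=NH2 P1=- P2=NH1
Op 8: best P0=NH2 P1=- P2=NH1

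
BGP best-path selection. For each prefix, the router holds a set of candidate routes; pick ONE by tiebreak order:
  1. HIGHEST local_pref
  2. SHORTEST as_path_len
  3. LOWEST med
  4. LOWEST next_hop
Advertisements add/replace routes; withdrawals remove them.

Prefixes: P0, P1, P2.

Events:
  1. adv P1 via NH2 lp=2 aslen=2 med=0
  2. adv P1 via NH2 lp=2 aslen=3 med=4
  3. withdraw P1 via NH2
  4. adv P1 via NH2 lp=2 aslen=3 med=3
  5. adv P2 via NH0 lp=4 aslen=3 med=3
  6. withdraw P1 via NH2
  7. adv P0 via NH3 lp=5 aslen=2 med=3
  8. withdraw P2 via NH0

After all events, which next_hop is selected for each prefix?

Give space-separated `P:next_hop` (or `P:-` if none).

Answer: P0:NH3 P1:- P2:-

Derivation:
Op 1: best P0=- P1=NH2 P2=-
Op 2: best P0=- P1=NH2 P2=-
Op 3: best P0=- P1=- P2=-
Op 4: best P0=- P1=NH2 P2=-
Op 5: best P0=- P1=NH2 P2=NH0
Op 6: best P0=- P1=- P2=NH0
Op 7: best P0=NH3 P1=- P2=NH0
Op 8: best P0=NH3 P1=- P2=-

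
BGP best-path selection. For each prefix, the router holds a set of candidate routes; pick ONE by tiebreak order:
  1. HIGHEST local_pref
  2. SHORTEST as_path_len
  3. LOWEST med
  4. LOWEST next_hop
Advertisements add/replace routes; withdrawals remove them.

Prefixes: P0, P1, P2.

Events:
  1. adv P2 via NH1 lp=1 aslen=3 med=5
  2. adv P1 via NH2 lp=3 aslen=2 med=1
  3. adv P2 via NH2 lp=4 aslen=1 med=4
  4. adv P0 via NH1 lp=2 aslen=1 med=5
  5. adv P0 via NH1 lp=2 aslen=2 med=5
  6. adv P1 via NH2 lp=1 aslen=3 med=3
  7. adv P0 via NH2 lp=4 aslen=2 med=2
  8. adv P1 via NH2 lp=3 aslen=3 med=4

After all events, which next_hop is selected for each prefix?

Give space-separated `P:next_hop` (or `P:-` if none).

Op 1: best P0=- P1=- P2=NH1
Op 2: best P0=- P1=NH2 P2=NH1
Op 3: best P0=- P1=NH2 P2=NH2
Op 4: best P0=NH1 P1=NH2 P2=NH2
Op 5: best P0=NH1 P1=NH2 P2=NH2
Op 6: best P0=NH1 P1=NH2 P2=NH2
Op 7: best P0=NH2 P1=NH2 P2=NH2
Op 8: best P0=NH2 P1=NH2 P2=NH2

Answer: P0:NH2 P1:NH2 P2:NH2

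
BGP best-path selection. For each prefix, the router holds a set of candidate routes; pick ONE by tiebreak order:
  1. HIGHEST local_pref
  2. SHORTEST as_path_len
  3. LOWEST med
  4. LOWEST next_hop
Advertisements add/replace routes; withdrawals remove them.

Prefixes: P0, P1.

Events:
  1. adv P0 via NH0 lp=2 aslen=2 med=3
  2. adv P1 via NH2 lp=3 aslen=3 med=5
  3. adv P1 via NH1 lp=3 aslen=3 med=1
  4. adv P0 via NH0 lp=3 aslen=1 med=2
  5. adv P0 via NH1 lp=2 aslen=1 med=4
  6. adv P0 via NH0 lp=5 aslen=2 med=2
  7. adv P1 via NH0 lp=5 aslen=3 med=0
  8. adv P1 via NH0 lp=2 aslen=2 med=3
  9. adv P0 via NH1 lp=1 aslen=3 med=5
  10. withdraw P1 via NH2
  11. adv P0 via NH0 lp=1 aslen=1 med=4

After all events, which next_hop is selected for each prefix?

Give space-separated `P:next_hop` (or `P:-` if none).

Op 1: best P0=NH0 P1=-
Op 2: best P0=NH0 P1=NH2
Op 3: best P0=NH0 P1=NH1
Op 4: best P0=NH0 P1=NH1
Op 5: best P0=NH0 P1=NH1
Op 6: best P0=NH0 P1=NH1
Op 7: best P0=NH0 P1=NH0
Op 8: best P0=NH0 P1=NH1
Op 9: best P0=NH0 P1=NH1
Op 10: best P0=NH0 P1=NH1
Op 11: best P0=NH0 P1=NH1

Answer: P0:NH0 P1:NH1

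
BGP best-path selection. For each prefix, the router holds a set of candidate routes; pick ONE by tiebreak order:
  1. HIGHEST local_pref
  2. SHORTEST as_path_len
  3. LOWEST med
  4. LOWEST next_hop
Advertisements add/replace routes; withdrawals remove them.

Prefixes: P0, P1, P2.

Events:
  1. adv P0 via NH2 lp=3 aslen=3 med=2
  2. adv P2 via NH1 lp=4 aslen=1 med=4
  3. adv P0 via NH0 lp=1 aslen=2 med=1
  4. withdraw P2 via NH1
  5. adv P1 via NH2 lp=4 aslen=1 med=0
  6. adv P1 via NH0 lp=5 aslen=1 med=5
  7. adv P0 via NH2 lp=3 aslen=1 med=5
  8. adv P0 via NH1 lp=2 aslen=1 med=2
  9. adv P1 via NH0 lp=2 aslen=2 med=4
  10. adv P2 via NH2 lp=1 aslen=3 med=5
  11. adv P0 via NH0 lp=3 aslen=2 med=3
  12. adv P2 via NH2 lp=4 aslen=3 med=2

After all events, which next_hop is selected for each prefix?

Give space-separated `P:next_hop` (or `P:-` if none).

Op 1: best P0=NH2 P1=- P2=-
Op 2: best P0=NH2 P1=- P2=NH1
Op 3: best P0=NH2 P1=- P2=NH1
Op 4: best P0=NH2 P1=- P2=-
Op 5: best P0=NH2 P1=NH2 P2=-
Op 6: best P0=NH2 P1=NH0 P2=-
Op 7: best P0=NH2 P1=NH0 P2=-
Op 8: best P0=NH2 P1=NH0 P2=-
Op 9: best P0=NH2 P1=NH2 P2=-
Op 10: best P0=NH2 P1=NH2 P2=NH2
Op 11: best P0=NH2 P1=NH2 P2=NH2
Op 12: best P0=NH2 P1=NH2 P2=NH2

Answer: P0:NH2 P1:NH2 P2:NH2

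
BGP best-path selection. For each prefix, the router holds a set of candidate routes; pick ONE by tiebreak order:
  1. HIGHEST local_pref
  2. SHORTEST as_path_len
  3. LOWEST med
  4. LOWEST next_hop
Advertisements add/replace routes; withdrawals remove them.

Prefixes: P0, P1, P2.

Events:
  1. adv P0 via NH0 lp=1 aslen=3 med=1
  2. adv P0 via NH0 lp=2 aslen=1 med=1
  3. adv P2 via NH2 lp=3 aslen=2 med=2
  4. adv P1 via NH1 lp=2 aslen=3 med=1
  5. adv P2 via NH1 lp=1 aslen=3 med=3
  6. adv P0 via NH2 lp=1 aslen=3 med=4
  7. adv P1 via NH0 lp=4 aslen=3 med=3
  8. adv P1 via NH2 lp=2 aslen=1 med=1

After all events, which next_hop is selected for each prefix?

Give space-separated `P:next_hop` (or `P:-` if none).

Answer: P0:NH0 P1:NH0 P2:NH2

Derivation:
Op 1: best P0=NH0 P1=- P2=-
Op 2: best P0=NH0 P1=- P2=-
Op 3: best P0=NH0 P1=- P2=NH2
Op 4: best P0=NH0 P1=NH1 P2=NH2
Op 5: best P0=NH0 P1=NH1 P2=NH2
Op 6: best P0=NH0 P1=NH1 P2=NH2
Op 7: best P0=NH0 P1=NH0 P2=NH2
Op 8: best P0=NH0 P1=NH0 P2=NH2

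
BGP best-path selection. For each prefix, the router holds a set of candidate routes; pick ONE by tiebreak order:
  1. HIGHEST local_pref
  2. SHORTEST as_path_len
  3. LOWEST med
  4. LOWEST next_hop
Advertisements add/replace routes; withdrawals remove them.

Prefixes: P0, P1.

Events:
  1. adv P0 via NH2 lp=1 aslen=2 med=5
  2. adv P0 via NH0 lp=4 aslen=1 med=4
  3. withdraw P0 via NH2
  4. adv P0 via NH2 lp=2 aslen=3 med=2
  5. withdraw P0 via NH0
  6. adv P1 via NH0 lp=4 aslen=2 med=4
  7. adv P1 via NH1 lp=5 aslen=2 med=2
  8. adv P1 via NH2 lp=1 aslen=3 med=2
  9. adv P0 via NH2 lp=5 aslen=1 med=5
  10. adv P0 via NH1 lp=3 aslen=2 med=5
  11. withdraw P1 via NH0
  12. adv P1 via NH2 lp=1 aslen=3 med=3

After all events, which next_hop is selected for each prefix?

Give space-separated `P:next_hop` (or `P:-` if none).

Op 1: best P0=NH2 P1=-
Op 2: best P0=NH0 P1=-
Op 3: best P0=NH0 P1=-
Op 4: best P0=NH0 P1=-
Op 5: best P0=NH2 P1=-
Op 6: best P0=NH2 P1=NH0
Op 7: best P0=NH2 P1=NH1
Op 8: best P0=NH2 P1=NH1
Op 9: best P0=NH2 P1=NH1
Op 10: best P0=NH2 P1=NH1
Op 11: best P0=NH2 P1=NH1
Op 12: best P0=NH2 P1=NH1

Answer: P0:NH2 P1:NH1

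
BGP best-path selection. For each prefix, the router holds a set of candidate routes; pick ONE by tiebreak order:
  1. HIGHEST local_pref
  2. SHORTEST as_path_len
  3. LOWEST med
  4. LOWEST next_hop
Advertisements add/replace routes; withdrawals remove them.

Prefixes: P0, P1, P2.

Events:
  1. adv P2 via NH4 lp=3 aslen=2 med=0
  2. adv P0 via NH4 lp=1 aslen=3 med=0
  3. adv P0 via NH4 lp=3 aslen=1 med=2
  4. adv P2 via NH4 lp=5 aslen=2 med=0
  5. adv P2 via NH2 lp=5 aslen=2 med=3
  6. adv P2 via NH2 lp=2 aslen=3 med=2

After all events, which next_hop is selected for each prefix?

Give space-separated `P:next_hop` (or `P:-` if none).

Answer: P0:NH4 P1:- P2:NH4

Derivation:
Op 1: best P0=- P1=- P2=NH4
Op 2: best P0=NH4 P1=- P2=NH4
Op 3: best P0=NH4 P1=- P2=NH4
Op 4: best P0=NH4 P1=- P2=NH4
Op 5: best P0=NH4 P1=- P2=NH4
Op 6: best P0=NH4 P1=- P2=NH4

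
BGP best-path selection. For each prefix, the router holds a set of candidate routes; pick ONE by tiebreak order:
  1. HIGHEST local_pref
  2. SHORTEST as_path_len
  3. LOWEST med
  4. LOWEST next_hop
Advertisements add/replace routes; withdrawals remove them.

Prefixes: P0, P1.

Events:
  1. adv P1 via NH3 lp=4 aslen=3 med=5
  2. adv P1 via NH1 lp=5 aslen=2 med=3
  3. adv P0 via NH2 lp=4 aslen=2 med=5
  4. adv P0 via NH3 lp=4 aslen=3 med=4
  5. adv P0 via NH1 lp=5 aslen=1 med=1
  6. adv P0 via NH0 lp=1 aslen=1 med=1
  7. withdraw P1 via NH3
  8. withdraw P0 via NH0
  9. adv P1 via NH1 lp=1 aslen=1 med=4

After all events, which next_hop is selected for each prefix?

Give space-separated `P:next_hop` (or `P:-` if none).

Answer: P0:NH1 P1:NH1

Derivation:
Op 1: best P0=- P1=NH3
Op 2: best P0=- P1=NH1
Op 3: best P0=NH2 P1=NH1
Op 4: best P0=NH2 P1=NH1
Op 5: best P0=NH1 P1=NH1
Op 6: best P0=NH1 P1=NH1
Op 7: best P0=NH1 P1=NH1
Op 8: best P0=NH1 P1=NH1
Op 9: best P0=NH1 P1=NH1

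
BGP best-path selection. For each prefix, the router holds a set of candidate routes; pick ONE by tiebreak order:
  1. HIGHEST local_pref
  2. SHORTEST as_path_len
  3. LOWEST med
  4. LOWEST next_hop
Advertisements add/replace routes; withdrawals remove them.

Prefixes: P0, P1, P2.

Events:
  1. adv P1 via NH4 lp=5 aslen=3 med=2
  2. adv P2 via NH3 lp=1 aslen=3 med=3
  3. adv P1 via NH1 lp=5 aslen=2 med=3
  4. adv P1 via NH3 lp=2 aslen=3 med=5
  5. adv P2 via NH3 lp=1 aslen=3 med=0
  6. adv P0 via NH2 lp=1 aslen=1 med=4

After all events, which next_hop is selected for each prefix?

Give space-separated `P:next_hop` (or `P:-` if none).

Op 1: best P0=- P1=NH4 P2=-
Op 2: best P0=- P1=NH4 P2=NH3
Op 3: best P0=- P1=NH1 P2=NH3
Op 4: best P0=- P1=NH1 P2=NH3
Op 5: best P0=- P1=NH1 P2=NH3
Op 6: best P0=NH2 P1=NH1 P2=NH3

Answer: P0:NH2 P1:NH1 P2:NH3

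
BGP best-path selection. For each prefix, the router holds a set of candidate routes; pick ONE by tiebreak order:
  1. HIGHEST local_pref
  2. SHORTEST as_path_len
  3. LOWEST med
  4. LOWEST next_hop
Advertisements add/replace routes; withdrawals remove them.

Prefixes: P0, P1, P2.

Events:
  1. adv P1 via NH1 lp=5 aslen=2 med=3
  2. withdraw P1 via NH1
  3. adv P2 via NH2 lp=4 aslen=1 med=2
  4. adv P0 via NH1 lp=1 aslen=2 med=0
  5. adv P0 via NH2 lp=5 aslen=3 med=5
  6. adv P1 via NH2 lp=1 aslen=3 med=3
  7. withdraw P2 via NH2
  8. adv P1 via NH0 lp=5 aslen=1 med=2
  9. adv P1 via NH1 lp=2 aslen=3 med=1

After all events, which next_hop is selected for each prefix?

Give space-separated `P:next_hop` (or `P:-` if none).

Op 1: best P0=- P1=NH1 P2=-
Op 2: best P0=- P1=- P2=-
Op 3: best P0=- P1=- P2=NH2
Op 4: best P0=NH1 P1=- P2=NH2
Op 5: best P0=NH2 P1=- P2=NH2
Op 6: best P0=NH2 P1=NH2 P2=NH2
Op 7: best P0=NH2 P1=NH2 P2=-
Op 8: best P0=NH2 P1=NH0 P2=-
Op 9: best P0=NH2 P1=NH0 P2=-

Answer: P0:NH2 P1:NH0 P2:-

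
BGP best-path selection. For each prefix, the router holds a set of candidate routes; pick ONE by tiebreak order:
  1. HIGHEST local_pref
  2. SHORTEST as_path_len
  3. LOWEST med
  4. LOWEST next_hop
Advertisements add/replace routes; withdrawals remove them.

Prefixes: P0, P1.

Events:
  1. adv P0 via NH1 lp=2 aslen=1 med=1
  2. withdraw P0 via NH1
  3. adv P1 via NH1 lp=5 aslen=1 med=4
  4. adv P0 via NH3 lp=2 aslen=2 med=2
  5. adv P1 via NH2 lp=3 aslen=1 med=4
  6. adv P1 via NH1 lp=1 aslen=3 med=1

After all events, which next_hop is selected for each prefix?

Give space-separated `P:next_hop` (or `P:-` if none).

Answer: P0:NH3 P1:NH2

Derivation:
Op 1: best P0=NH1 P1=-
Op 2: best P0=- P1=-
Op 3: best P0=- P1=NH1
Op 4: best P0=NH3 P1=NH1
Op 5: best P0=NH3 P1=NH1
Op 6: best P0=NH3 P1=NH2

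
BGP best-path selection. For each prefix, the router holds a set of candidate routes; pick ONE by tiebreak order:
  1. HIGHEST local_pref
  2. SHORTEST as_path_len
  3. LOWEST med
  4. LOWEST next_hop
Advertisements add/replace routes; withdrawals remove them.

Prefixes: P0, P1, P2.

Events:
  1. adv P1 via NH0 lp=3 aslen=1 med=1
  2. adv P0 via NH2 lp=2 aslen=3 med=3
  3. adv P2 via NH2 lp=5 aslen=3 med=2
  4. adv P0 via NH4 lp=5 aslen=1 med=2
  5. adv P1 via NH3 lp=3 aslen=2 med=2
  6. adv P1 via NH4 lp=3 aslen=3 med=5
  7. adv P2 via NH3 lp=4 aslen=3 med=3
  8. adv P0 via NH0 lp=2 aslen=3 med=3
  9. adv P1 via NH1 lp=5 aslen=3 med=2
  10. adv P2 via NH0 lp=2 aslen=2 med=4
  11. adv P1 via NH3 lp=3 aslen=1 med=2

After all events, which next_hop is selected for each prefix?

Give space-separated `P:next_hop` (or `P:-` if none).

Answer: P0:NH4 P1:NH1 P2:NH2

Derivation:
Op 1: best P0=- P1=NH0 P2=-
Op 2: best P0=NH2 P1=NH0 P2=-
Op 3: best P0=NH2 P1=NH0 P2=NH2
Op 4: best P0=NH4 P1=NH0 P2=NH2
Op 5: best P0=NH4 P1=NH0 P2=NH2
Op 6: best P0=NH4 P1=NH0 P2=NH2
Op 7: best P0=NH4 P1=NH0 P2=NH2
Op 8: best P0=NH4 P1=NH0 P2=NH2
Op 9: best P0=NH4 P1=NH1 P2=NH2
Op 10: best P0=NH4 P1=NH1 P2=NH2
Op 11: best P0=NH4 P1=NH1 P2=NH2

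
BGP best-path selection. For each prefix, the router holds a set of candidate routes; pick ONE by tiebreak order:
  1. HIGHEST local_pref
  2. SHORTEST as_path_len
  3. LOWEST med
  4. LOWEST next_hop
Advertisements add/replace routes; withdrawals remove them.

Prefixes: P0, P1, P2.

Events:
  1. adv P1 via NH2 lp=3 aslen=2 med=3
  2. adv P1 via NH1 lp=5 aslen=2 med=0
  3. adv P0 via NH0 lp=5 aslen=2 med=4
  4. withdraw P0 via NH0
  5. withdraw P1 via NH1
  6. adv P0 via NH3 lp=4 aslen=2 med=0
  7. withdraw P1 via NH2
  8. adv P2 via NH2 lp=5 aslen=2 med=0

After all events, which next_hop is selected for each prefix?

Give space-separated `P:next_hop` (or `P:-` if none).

Answer: P0:NH3 P1:- P2:NH2

Derivation:
Op 1: best P0=- P1=NH2 P2=-
Op 2: best P0=- P1=NH1 P2=-
Op 3: best P0=NH0 P1=NH1 P2=-
Op 4: best P0=- P1=NH1 P2=-
Op 5: best P0=- P1=NH2 P2=-
Op 6: best P0=NH3 P1=NH2 P2=-
Op 7: best P0=NH3 P1=- P2=-
Op 8: best P0=NH3 P1=- P2=NH2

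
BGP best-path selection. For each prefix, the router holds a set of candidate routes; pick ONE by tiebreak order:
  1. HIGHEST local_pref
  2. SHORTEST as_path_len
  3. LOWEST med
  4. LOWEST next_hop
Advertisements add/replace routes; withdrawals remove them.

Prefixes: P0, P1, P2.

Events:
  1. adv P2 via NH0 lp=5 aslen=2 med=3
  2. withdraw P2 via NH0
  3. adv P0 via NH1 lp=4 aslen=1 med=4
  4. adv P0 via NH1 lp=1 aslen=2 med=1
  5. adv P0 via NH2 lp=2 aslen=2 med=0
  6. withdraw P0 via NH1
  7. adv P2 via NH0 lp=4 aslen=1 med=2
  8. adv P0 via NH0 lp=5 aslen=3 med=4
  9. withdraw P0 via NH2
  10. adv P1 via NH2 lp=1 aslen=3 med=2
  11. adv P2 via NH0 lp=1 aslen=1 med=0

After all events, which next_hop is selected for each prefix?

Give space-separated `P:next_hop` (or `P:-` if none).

Op 1: best P0=- P1=- P2=NH0
Op 2: best P0=- P1=- P2=-
Op 3: best P0=NH1 P1=- P2=-
Op 4: best P0=NH1 P1=- P2=-
Op 5: best P0=NH2 P1=- P2=-
Op 6: best P0=NH2 P1=- P2=-
Op 7: best P0=NH2 P1=- P2=NH0
Op 8: best P0=NH0 P1=- P2=NH0
Op 9: best P0=NH0 P1=- P2=NH0
Op 10: best P0=NH0 P1=NH2 P2=NH0
Op 11: best P0=NH0 P1=NH2 P2=NH0

Answer: P0:NH0 P1:NH2 P2:NH0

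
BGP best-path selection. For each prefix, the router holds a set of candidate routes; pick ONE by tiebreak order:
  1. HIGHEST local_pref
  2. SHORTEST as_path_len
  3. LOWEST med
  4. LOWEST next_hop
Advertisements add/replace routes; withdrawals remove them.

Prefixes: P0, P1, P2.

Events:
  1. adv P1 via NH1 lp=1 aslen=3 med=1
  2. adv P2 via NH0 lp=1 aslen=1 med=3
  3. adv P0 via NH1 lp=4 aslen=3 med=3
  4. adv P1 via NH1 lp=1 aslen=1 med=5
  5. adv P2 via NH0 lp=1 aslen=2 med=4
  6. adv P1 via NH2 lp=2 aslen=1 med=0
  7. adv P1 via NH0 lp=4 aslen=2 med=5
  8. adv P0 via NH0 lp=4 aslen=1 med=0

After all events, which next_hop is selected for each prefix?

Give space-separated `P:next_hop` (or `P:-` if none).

Op 1: best P0=- P1=NH1 P2=-
Op 2: best P0=- P1=NH1 P2=NH0
Op 3: best P0=NH1 P1=NH1 P2=NH0
Op 4: best P0=NH1 P1=NH1 P2=NH0
Op 5: best P0=NH1 P1=NH1 P2=NH0
Op 6: best P0=NH1 P1=NH2 P2=NH0
Op 7: best P0=NH1 P1=NH0 P2=NH0
Op 8: best P0=NH0 P1=NH0 P2=NH0

Answer: P0:NH0 P1:NH0 P2:NH0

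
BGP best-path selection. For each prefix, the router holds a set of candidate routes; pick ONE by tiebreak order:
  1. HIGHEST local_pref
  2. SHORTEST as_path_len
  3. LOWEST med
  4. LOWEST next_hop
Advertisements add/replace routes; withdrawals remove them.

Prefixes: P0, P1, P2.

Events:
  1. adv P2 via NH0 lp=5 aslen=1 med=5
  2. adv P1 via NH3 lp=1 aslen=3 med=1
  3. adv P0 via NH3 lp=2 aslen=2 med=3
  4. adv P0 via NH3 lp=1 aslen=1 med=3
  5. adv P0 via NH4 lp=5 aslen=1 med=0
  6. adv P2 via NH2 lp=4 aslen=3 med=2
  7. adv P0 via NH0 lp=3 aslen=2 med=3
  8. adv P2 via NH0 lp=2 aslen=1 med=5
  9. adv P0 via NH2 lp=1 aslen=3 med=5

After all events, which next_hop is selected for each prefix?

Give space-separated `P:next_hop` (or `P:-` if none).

Answer: P0:NH4 P1:NH3 P2:NH2

Derivation:
Op 1: best P0=- P1=- P2=NH0
Op 2: best P0=- P1=NH3 P2=NH0
Op 3: best P0=NH3 P1=NH3 P2=NH0
Op 4: best P0=NH3 P1=NH3 P2=NH0
Op 5: best P0=NH4 P1=NH3 P2=NH0
Op 6: best P0=NH4 P1=NH3 P2=NH0
Op 7: best P0=NH4 P1=NH3 P2=NH0
Op 8: best P0=NH4 P1=NH3 P2=NH2
Op 9: best P0=NH4 P1=NH3 P2=NH2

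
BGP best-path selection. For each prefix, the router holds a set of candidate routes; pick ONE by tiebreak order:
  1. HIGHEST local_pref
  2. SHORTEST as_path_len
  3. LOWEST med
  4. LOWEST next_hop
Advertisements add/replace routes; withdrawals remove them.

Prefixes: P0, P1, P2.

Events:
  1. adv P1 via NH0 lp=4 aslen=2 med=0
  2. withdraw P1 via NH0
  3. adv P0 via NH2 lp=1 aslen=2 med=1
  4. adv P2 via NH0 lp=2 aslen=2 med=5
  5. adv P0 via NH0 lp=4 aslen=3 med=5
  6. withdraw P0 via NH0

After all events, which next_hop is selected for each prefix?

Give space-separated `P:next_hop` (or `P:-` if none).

Answer: P0:NH2 P1:- P2:NH0

Derivation:
Op 1: best P0=- P1=NH0 P2=-
Op 2: best P0=- P1=- P2=-
Op 3: best P0=NH2 P1=- P2=-
Op 4: best P0=NH2 P1=- P2=NH0
Op 5: best P0=NH0 P1=- P2=NH0
Op 6: best P0=NH2 P1=- P2=NH0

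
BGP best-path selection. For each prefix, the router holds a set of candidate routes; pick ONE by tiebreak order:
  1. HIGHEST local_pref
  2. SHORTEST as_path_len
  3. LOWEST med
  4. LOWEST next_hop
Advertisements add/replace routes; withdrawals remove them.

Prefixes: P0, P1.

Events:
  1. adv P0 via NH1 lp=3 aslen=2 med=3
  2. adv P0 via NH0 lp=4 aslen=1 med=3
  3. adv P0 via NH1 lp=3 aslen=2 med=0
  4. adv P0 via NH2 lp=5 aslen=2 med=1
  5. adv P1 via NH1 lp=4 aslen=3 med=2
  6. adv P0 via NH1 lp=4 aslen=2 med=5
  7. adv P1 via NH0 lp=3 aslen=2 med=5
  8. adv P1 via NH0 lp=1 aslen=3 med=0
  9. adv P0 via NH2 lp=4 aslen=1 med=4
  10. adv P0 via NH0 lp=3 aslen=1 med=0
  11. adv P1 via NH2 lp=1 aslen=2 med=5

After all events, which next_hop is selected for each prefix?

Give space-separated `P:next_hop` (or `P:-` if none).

Op 1: best P0=NH1 P1=-
Op 2: best P0=NH0 P1=-
Op 3: best P0=NH0 P1=-
Op 4: best P0=NH2 P1=-
Op 5: best P0=NH2 P1=NH1
Op 6: best P0=NH2 P1=NH1
Op 7: best P0=NH2 P1=NH1
Op 8: best P0=NH2 P1=NH1
Op 9: best P0=NH0 P1=NH1
Op 10: best P0=NH2 P1=NH1
Op 11: best P0=NH2 P1=NH1

Answer: P0:NH2 P1:NH1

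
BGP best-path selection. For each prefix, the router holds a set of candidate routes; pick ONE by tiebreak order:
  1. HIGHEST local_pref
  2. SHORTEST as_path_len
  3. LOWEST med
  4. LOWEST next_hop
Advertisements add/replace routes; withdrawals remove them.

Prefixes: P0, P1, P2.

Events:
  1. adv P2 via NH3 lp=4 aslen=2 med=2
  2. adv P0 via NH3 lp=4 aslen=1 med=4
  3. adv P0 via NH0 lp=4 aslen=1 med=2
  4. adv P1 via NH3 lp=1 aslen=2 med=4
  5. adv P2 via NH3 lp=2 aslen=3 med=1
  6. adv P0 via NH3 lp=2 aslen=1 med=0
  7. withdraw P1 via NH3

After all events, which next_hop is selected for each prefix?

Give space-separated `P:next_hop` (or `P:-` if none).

Answer: P0:NH0 P1:- P2:NH3

Derivation:
Op 1: best P0=- P1=- P2=NH3
Op 2: best P0=NH3 P1=- P2=NH3
Op 3: best P0=NH0 P1=- P2=NH3
Op 4: best P0=NH0 P1=NH3 P2=NH3
Op 5: best P0=NH0 P1=NH3 P2=NH3
Op 6: best P0=NH0 P1=NH3 P2=NH3
Op 7: best P0=NH0 P1=- P2=NH3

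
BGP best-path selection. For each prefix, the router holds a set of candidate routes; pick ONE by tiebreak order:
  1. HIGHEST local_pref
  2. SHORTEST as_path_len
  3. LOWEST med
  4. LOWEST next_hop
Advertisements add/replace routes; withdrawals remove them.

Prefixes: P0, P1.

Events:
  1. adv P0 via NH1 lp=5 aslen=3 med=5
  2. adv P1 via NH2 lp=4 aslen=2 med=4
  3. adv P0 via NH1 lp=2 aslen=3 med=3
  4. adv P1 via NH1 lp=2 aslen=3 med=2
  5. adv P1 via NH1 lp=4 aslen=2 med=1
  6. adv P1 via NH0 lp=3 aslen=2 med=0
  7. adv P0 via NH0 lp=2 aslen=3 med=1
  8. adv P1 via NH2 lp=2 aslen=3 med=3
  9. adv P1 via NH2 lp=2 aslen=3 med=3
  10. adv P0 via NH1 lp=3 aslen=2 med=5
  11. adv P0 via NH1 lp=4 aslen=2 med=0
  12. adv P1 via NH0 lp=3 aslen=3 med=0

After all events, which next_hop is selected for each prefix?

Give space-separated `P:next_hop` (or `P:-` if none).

Op 1: best P0=NH1 P1=-
Op 2: best P0=NH1 P1=NH2
Op 3: best P0=NH1 P1=NH2
Op 4: best P0=NH1 P1=NH2
Op 5: best P0=NH1 P1=NH1
Op 6: best P0=NH1 P1=NH1
Op 7: best P0=NH0 P1=NH1
Op 8: best P0=NH0 P1=NH1
Op 9: best P0=NH0 P1=NH1
Op 10: best P0=NH1 P1=NH1
Op 11: best P0=NH1 P1=NH1
Op 12: best P0=NH1 P1=NH1

Answer: P0:NH1 P1:NH1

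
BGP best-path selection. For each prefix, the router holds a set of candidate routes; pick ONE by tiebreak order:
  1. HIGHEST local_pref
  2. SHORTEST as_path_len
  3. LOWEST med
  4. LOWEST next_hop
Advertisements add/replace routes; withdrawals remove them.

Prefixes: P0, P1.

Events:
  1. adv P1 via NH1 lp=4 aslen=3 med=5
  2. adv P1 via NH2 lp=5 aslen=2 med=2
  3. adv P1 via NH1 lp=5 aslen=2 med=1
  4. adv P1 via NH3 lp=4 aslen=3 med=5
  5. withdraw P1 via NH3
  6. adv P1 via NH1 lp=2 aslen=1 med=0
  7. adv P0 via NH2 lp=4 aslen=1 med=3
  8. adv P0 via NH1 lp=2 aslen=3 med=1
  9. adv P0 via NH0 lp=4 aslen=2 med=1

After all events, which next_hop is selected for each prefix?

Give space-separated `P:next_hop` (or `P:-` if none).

Answer: P0:NH2 P1:NH2

Derivation:
Op 1: best P0=- P1=NH1
Op 2: best P0=- P1=NH2
Op 3: best P0=- P1=NH1
Op 4: best P0=- P1=NH1
Op 5: best P0=- P1=NH1
Op 6: best P0=- P1=NH2
Op 7: best P0=NH2 P1=NH2
Op 8: best P0=NH2 P1=NH2
Op 9: best P0=NH2 P1=NH2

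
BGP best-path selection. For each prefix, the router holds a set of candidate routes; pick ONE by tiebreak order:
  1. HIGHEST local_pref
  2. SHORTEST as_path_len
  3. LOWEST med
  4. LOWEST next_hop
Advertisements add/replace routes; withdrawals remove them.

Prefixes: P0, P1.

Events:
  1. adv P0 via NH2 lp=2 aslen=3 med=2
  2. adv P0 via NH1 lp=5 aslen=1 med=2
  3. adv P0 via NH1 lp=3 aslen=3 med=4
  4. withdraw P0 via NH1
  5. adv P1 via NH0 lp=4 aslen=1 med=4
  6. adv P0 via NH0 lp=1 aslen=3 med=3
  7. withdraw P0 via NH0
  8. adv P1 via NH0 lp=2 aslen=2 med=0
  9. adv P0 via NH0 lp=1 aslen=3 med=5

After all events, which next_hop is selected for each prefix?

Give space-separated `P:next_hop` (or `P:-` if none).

Answer: P0:NH2 P1:NH0

Derivation:
Op 1: best P0=NH2 P1=-
Op 2: best P0=NH1 P1=-
Op 3: best P0=NH1 P1=-
Op 4: best P0=NH2 P1=-
Op 5: best P0=NH2 P1=NH0
Op 6: best P0=NH2 P1=NH0
Op 7: best P0=NH2 P1=NH0
Op 8: best P0=NH2 P1=NH0
Op 9: best P0=NH2 P1=NH0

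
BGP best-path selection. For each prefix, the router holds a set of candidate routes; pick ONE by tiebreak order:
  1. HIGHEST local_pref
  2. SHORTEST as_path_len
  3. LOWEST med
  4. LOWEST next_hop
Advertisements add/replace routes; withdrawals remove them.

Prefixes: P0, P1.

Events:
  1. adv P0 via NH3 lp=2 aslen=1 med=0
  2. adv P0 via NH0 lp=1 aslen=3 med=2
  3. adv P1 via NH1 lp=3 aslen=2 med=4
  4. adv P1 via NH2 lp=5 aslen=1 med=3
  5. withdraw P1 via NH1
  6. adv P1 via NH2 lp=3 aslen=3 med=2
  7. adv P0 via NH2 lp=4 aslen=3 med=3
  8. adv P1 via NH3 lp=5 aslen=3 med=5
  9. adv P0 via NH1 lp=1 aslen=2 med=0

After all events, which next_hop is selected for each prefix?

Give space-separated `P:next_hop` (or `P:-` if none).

Answer: P0:NH2 P1:NH3

Derivation:
Op 1: best P0=NH3 P1=-
Op 2: best P0=NH3 P1=-
Op 3: best P0=NH3 P1=NH1
Op 4: best P0=NH3 P1=NH2
Op 5: best P0=NH3 P1=NH2
Op 6: best P0=NH3 P1=NH2
Op 7: best P0=NH2 P1=NH2
Op 8: best P0=NH2 P1=NH3
Op 9: best P0=NH2 P1=NH3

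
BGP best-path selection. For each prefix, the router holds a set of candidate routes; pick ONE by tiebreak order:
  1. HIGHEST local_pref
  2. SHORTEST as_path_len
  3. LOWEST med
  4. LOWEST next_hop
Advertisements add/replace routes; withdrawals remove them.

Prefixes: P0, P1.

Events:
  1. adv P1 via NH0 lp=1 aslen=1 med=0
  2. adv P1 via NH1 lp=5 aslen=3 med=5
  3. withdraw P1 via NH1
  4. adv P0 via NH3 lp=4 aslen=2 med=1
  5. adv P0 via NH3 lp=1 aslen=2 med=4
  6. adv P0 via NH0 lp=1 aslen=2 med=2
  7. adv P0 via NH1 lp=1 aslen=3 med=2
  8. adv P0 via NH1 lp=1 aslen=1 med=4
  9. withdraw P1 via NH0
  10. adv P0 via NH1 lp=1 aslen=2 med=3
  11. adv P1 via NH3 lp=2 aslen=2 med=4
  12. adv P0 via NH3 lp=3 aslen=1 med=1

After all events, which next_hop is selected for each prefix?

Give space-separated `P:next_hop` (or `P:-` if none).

Op 1: best P0=- P1=NH0
Op 2: best P0=- P1=NH1
Op 3: best P0=- P1=NH0
Op 4: best P0=NH3 P1=NH0
Op 5: best P0=NH3 P1=NH0
Op 6: best P0=NH0 P1=NH0
Op 7: best P0=NH0 P1=NH0
Op 8: best P0=NH1 P1=NH0
Op 9: best P0=NH1 P1=-
Op 10: best P0=NH0 P1=-
Op 11: best P0=NH0 P1=NH3
Op 12: best P0=NH3 P1=NH3

Answer: P0:NH3 P1:NH3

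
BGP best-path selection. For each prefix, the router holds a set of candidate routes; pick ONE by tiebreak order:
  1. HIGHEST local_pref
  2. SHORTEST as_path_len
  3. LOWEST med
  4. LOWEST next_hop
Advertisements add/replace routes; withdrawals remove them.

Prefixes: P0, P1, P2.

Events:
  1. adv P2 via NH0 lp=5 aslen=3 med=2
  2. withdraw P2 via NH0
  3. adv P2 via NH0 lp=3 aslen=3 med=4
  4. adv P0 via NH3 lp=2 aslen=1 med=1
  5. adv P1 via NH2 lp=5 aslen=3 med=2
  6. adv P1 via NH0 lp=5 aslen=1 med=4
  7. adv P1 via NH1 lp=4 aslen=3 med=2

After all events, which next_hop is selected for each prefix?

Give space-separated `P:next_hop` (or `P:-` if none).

Op 1: best P0=- P1=- P2=NH0
Op 2: best P0=- P1=- P2=-
Op 3: best P0=- P1=- P2=NH0
Op 4: best P0=NH3 P1=- P2=NH0
Op 5: best P0=NH3 P1=NH2 P2=NH0
Op 6: best P0=NH3 P1=NH0 P2=NH0
Op 7: best P0=NH3 P1=NH0 P2=NH0

Answer: P0:NH3 P1:NH0 P2:NH0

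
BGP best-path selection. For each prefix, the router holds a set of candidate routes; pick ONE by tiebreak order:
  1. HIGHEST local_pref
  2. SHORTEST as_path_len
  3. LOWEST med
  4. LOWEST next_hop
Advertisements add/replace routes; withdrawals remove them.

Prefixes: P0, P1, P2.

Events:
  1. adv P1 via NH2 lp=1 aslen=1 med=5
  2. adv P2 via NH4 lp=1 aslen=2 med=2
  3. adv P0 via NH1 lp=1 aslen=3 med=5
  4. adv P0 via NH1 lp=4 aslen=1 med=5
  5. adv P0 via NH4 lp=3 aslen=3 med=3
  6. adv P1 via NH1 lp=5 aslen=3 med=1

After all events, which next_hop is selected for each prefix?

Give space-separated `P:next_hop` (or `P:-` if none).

Answer: P0:NH1 P1:NH1 P2:NH4

Derivation:
Op 1: best P0=- P1=NH2 P2=-
Op 2: best P0=- P1=NH2 P2=NH4
Op 3: best P0=NH1 P1=NH2 P2=NH4
Op 4: best P0=NH1 P1=NH2 P2=NH4
Op 5: best P0=NH1 P1=NH2 P2=NH4
Op 6: best P0=NH1 P1=NH1 P2=NH4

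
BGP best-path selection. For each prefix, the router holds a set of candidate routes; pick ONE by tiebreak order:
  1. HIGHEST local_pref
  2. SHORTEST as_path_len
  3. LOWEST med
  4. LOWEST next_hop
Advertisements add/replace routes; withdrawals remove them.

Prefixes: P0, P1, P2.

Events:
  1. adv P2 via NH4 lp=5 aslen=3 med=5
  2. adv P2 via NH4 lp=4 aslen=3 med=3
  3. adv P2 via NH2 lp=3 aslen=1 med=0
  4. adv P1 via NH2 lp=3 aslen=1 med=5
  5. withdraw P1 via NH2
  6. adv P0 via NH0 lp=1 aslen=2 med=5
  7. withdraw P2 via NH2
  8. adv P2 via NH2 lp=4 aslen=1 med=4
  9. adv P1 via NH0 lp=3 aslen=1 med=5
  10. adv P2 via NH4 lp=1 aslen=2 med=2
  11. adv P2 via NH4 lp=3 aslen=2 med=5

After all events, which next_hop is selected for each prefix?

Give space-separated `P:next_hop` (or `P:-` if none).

Op 1: best P0=- P1=- P2=NH4
Op 2: best P0=- P1=- P2=NH4
Op 3: best P0=- P1=- P2=NH4
Op 4: best P0=- P1=NH2 P2=NH4
Op 5: best P0=- P1=- P2=NH4
Op 6: best P0=NH0 P1=- P2=NH4
Op 7: best P0=NH0 P1=- P2=NH4
Op 8: best P0=NH0 P1=- P2=NH2
Op 9: best P0=NH0 P1=NH0 P2=NH2
Op 10: best P0=NH0 P1=NH0 P2=NH2
Op 11: best P0=NH0 P1=NH0 P2=NH2

Answer: P0:NH0 P1:NH0 P2:NH2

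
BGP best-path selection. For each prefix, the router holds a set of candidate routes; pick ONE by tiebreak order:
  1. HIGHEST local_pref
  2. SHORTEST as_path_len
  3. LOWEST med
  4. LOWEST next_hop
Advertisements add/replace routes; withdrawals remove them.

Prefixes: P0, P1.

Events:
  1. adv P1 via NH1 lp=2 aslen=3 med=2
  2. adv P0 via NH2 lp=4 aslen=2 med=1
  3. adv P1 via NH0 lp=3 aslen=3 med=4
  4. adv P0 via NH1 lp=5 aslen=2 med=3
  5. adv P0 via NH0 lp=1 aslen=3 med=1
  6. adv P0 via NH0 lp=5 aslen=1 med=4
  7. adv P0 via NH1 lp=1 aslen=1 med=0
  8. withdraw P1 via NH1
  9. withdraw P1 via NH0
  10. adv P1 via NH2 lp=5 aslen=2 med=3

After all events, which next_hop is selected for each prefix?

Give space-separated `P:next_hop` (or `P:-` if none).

Op 1: best P0=- P1=NH1
Op 2: best P0=NH2 P1=NH1
Op 3: best P0=NH2 P1=NH0
Op 4: best P0=NH1 P1=NH0
Op 5: best P0=NH1 P1=NH0
Op 6: best P0=NH0 P1=NH0
Op 7: best P0=NH0 P1=NH0
Op 8: best P0=NH0 P1=NH0
Op 9: best P0=NH0 P1=-
Op 10: best P0=NH0 P1=NH2

Answer: P0:NH0 P1:NH2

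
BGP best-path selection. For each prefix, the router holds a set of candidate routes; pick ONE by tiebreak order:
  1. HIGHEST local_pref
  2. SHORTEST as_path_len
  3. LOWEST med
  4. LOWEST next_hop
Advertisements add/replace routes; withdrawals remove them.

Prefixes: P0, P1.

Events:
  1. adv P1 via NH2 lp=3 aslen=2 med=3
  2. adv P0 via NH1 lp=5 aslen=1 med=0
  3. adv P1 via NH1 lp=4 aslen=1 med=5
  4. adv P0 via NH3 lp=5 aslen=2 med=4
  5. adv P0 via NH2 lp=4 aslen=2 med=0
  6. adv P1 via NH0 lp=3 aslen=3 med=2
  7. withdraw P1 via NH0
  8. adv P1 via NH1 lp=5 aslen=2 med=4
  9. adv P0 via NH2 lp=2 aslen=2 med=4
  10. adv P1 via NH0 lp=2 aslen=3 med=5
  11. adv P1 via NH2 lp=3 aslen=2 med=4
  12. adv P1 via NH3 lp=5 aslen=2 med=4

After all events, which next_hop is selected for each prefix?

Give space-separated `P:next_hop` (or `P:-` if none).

Answer: P0:NH1 P1:NH1

Derivation:
Op 1: best P0=- P1=NH2
Op 2: best P0=NH1 P1=NH2
Op 3: best P0=NH1 P1=NH1
Op 4: best P0=NH1 P1=NH1
Op 5: best P0=NH1 P1=NH1
Op 6: best P0=NH1 P1=NH1
Op 7: best P0=NH1 P1=NH1
Op 8: best P0=NH1 P1=NH1
Op 9: best P0=NH1 P1=NH1
Op 10: best P0=NH1 P1=NH1
Op 11: best P0=NH1 P1=NH1
Op 12: best P0=NH1 P1=NH1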